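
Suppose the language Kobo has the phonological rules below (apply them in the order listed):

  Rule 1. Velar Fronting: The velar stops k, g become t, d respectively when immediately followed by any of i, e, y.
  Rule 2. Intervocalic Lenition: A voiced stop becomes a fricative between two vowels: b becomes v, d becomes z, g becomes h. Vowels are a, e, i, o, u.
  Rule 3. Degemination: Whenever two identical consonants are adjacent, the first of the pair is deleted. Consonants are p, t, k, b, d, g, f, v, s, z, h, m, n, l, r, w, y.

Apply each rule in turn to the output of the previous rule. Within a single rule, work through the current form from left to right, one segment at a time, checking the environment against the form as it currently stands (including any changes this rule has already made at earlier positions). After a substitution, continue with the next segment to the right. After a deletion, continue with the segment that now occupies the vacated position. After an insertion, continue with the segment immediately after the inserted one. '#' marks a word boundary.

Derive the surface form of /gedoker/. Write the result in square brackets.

Rule 1 Velar Fronting: [gedoker] → [dedoter]
Rule 2 Intervocalic Lenition: [dedoter] → [dezoter]
Rule 3 Degemination: no change — [dezoter]

[dezoter]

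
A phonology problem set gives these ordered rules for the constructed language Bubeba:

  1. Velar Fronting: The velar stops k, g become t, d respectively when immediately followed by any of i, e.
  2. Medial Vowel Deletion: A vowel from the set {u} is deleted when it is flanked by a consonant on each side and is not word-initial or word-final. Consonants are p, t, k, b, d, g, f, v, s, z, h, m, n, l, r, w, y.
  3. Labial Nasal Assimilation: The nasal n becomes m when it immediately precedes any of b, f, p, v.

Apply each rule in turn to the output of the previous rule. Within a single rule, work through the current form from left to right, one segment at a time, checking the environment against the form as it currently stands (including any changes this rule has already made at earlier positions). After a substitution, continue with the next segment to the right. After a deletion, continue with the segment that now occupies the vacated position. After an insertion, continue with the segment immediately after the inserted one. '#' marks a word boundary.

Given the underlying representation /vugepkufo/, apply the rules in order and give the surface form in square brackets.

[vdepkfo]

1 Velar Fronting: [vugepkufo] → [vudepkufo]
2 Medial Vowel Deletion: [vudepkufo] → [vdepkfo]
3 Labial Nasal Assimilation: no change — [vdepkfo]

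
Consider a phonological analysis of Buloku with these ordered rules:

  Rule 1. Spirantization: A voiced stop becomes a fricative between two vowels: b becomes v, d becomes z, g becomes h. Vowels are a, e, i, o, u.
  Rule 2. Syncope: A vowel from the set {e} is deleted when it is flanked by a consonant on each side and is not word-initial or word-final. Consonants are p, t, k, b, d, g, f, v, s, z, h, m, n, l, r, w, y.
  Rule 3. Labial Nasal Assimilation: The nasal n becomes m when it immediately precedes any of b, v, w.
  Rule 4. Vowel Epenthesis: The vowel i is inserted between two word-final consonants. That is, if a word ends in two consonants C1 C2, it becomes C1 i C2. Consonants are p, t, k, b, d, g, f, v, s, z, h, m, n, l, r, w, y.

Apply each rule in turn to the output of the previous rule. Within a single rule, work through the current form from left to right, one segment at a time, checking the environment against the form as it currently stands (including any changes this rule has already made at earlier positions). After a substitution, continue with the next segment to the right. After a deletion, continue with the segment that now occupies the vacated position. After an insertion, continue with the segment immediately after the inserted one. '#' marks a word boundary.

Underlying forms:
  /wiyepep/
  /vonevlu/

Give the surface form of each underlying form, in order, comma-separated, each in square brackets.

/wiyepep/:
  Rule 1 Spirantization: no change — [wiyepep]
  Rule 2 Syncope: [wiyepep] → [wiypp]
  Rule 3 Labial Nasal Assimilation: no change — [wiypp]
  Rule 4 Vowel Epenthesis: [wiypp] → [wiypip]
/vonevlu/:
  Rule 1 Spirantization: no change — [vonevlu]
  Rule 2 Syncope: [vonevlu] → [vonvlu]
  Rule 3 Labial Nasal Assimilation: [vonvlu] → [vomvlu]
  Rule 4 Vowel Epenthesis: no change — [vomvlu]

[wiypip], [vomvlu]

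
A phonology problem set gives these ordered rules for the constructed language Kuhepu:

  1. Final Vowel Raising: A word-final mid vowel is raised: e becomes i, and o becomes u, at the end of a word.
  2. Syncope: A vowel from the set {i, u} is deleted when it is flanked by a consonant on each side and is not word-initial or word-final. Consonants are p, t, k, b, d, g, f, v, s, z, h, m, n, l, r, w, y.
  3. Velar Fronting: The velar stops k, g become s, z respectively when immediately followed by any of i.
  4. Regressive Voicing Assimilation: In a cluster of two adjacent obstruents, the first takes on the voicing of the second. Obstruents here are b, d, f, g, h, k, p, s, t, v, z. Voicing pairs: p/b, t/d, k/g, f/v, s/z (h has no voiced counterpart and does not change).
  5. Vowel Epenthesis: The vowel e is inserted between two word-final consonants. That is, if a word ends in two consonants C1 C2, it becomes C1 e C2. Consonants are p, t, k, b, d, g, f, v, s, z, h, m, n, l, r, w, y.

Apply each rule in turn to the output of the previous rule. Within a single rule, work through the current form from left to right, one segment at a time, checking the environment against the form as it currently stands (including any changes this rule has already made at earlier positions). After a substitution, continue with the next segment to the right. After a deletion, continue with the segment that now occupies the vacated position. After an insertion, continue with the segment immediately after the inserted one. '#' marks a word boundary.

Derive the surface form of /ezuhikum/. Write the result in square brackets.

[eshkem]

1 Final Vowel Raising: no change — [ezuhikum]
2 Syncope: [ezuhikum] → [ezhkm]
3 Velar Fronting: no change — [ezhkm]
4 Regressive Voicing Assimilation: [ezhkm] → [eshkm]
5 Vowel Epenthesis: [eshkm] → [eshkem]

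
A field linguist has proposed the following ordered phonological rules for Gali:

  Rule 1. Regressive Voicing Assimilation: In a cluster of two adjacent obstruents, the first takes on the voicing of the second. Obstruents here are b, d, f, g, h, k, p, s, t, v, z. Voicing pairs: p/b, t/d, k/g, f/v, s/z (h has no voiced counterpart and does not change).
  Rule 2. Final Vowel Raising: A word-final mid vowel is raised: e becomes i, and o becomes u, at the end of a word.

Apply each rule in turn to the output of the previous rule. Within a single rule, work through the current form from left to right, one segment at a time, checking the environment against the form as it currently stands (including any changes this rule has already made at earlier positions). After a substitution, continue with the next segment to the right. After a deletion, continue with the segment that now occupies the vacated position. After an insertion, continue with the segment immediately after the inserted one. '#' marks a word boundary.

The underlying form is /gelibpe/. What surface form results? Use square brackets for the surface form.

[gelippi]

Rule 1 Regressive Voicing Assimilation: [gelibpe] → [gelippe]
Rule 2 Final Vowel Raising: [gelippe] → [gelippi]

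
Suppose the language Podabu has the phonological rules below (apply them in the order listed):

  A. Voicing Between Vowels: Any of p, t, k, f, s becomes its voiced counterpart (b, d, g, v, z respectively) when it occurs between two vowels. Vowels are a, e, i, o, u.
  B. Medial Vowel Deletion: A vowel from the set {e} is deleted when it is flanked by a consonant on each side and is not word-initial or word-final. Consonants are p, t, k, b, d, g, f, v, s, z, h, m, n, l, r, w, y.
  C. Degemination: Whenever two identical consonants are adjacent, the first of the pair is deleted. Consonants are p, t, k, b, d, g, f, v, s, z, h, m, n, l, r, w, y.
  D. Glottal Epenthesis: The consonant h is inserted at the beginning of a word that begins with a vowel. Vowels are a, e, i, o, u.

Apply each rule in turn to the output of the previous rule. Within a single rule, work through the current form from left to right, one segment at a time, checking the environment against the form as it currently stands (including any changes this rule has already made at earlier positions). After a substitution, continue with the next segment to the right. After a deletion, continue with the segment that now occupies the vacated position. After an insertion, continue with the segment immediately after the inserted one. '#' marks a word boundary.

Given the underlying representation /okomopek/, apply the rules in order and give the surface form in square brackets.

A Voicing Between Vowels: [okomopek] → [ogomobek]
B Medial Vowel Deletion: [ogomobek] → [ogomobk]
C Degemination: no change — [ogomobk]
D Glottal Epenthesis: [ogomobk] → [hogomobk]

[hogomobk]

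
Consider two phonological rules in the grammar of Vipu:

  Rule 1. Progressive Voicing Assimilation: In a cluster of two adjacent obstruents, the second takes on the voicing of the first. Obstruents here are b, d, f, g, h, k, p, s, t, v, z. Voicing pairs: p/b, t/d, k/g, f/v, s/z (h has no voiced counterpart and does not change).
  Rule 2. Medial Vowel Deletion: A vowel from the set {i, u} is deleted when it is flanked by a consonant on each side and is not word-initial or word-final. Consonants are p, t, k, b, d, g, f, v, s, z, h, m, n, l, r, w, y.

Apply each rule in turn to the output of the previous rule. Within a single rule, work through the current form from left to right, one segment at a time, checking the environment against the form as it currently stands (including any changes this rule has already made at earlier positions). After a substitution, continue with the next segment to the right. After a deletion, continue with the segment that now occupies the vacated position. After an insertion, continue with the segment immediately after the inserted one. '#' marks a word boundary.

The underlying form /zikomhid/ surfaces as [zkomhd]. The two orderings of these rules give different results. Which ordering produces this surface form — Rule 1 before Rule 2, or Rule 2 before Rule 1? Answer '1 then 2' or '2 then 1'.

1 then 2

Order 1 then 2:
  1 Progressive Voicing Assimilation: no change — [zikomhid]
  2 Medial Vowel Deletion: [zikomhid] → [zkomhd]
  result: [zkomhd]
Order 2 then 1:
  2 Medial Vowel Deletion: [zikomhid] → [zkomhd]
  1 Progressive Voicing Assimilation: [zkomhd] → [zgomht]
  result: [zgomht]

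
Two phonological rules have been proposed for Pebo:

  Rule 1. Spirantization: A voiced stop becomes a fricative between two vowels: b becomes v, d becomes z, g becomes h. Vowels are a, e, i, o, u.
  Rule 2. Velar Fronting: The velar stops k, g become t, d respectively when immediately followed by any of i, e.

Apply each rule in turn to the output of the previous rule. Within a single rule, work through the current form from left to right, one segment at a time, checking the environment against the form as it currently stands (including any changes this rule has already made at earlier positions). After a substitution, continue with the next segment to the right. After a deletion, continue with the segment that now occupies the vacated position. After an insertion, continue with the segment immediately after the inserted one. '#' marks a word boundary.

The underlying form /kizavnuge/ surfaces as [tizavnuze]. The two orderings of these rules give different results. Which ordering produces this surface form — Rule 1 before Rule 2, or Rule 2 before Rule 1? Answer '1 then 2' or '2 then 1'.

2 then 1

Order 1 then 2:
  1 Spirantization: [kizavnuge] → [kizavnuhe]
  2 Velar Fronting: [kizavnuhe] → [tizavnuhe]
  result: [tizavnuhe]
Order 2 then 1:
  2 Velar Fronting: [kizavnuge] → [tizavnude]
  1 Spirantization: [tizavnude] → [tizavnuze]
  result: [tizavnuze]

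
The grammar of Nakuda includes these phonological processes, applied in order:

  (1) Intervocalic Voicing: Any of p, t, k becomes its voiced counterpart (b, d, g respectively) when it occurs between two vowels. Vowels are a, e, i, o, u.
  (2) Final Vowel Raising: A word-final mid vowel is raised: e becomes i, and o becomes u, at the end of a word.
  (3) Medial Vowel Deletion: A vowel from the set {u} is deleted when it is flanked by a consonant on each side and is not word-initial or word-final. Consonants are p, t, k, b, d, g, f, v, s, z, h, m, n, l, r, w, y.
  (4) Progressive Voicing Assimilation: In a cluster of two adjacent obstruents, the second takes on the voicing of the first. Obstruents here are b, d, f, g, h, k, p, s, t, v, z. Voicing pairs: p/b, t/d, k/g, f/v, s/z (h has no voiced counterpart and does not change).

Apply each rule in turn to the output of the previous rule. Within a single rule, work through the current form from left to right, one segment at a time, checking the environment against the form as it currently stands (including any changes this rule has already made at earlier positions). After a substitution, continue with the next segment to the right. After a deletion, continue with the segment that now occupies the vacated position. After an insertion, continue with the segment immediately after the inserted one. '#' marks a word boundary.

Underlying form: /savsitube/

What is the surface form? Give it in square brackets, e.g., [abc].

(1) Intervocalic Voicing: [savsitube] → [savsidube]
(2) Final Vowel Raising: [savsidube] → [savsidubi]
(3) Medial Vowel Deletion: [savsidubi] → [savsidbi]
(4) Progressive Voicing Assimilation: [savsidbi] → [savzidbi]

[savzidbi]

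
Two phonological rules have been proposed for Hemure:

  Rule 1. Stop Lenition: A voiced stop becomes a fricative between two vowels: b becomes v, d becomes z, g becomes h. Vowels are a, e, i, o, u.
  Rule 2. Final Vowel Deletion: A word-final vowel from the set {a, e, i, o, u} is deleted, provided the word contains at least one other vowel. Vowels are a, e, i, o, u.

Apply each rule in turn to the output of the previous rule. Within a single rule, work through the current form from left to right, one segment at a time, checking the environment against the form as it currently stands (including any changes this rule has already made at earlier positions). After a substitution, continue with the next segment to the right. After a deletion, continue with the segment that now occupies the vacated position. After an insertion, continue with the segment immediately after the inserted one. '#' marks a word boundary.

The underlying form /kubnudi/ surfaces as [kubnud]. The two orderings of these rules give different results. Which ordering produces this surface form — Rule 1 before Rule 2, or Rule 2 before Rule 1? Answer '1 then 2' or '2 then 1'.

2 then 1

Order 1 then 2:
  1 Stop Lenition: [kubnudi] → [kubnuzi]
  2 Final Vowel Deletion: [kubnuzi] → [kubnuz]
  result: [kubnuz]
Order 2 then 1:
  2 Final Vowel Deletion: [kubnudi] → [kubnud]
  1 Stop Lenition: no change — [kubnud]
  result: [kubnud]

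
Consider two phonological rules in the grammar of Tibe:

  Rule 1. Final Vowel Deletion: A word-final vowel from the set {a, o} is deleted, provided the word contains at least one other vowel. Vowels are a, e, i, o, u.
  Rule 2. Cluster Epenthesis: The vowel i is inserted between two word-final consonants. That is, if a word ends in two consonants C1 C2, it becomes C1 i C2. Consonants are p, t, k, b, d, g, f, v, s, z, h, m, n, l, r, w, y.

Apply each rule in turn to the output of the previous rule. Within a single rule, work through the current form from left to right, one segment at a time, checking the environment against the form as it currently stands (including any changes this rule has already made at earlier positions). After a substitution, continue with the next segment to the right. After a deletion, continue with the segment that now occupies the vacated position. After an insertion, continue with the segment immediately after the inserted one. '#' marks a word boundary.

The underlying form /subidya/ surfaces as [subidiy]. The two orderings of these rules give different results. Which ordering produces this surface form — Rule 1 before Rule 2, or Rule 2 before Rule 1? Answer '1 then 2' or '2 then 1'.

1 then 2

Order 1 then 2:
  1 Final Vowel Deletion: [subidya] → [subidy]
  2 Cluster Epenthesis: [subidy] → [subidiy]
  result: [subidiy]
Order 2 then 1:
  2 Cluster Epenthesis: no change — [subidya]
  1 Final Vowel Deletion: [subidya] → [subidy]
  result: [subidy]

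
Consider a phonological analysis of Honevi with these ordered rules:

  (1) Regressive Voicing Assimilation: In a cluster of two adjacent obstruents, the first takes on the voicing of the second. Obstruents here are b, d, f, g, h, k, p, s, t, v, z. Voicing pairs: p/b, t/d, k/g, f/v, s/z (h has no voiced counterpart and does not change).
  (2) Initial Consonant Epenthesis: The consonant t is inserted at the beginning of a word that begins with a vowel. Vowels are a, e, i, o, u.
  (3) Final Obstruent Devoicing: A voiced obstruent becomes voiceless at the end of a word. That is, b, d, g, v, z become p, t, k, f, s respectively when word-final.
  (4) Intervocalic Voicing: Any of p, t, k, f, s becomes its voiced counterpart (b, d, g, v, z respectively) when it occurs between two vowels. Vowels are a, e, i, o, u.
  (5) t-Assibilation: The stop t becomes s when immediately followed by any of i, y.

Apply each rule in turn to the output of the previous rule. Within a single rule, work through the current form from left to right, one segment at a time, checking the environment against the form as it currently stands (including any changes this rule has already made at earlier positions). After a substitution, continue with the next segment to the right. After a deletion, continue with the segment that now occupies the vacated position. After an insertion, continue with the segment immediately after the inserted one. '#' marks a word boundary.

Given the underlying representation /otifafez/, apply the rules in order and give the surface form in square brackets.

(1) Regressive Voicing Assimilation: no change — [otifafez]
(2) Initial Consonant Epenthesis: [otifafez] → [totifafez]
(3) Final Obstruent Devoicing: [totifafez] → [totifafes]
(4) Intervocalic Voicing: [totifafes] → [todivaves]
(5) t-Assibilation: no change — [todivaves]

[todivaves]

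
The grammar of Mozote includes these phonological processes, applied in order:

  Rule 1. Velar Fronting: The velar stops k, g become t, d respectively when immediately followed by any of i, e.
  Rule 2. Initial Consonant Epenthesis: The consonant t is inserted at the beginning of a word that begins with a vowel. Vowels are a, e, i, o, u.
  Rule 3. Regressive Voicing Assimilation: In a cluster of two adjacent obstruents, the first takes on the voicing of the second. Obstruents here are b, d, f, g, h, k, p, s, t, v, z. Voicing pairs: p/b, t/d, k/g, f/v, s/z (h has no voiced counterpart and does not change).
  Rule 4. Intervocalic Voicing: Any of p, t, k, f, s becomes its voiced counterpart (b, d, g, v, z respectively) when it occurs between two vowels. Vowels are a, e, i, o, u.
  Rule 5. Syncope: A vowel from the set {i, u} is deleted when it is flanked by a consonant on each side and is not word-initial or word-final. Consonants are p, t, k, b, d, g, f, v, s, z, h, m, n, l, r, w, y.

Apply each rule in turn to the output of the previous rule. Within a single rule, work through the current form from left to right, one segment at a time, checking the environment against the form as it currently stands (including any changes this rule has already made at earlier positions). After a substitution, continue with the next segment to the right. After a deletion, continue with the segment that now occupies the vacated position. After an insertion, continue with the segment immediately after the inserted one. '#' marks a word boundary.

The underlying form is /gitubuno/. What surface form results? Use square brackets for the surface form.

[ddbno]

Rule 1 Velar Fronting: [gitubuno] → [ditubuno]
Rule 2 Initial Consonant Epenthesis: no change — [ditubuno]
Rule 3 Regressive Voicing Assimilation: no change — [ditubuno]
Rule 4 Intervocalic Voicing: [ditubuno] → [didubuno]
Rule 5 Syncope: [didubuno] → [ddbno]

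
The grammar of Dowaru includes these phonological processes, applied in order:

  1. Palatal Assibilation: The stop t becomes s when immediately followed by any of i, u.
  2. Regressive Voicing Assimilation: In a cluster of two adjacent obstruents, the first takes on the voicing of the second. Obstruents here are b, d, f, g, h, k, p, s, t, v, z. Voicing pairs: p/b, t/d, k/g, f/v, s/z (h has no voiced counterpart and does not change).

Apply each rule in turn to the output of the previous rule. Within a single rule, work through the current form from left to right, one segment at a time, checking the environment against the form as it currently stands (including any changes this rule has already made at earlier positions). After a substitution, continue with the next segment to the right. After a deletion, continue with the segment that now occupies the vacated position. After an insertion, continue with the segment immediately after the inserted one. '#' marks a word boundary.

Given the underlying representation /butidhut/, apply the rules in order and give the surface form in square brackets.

1 Palatal Assibilation: [butidhut] → [busidhut]
2 Regressive Voicing Assimilation: [busidhut] → [busithut]

[busithut]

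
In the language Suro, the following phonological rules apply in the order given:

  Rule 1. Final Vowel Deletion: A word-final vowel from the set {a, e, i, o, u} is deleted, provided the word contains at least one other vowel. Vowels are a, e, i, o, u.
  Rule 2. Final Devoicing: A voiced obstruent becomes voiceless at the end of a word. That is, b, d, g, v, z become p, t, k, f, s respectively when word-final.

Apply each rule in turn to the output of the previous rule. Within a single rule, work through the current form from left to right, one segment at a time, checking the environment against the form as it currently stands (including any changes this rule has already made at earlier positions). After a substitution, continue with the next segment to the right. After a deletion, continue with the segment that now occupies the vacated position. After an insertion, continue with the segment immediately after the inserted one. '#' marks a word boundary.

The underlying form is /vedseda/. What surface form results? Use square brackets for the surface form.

[vedset]

Rule 1 Final Vowel Deletion: [vedseda] → [vedsed]
Rule 2 Final Devoicing: [vedsed] → [vedset]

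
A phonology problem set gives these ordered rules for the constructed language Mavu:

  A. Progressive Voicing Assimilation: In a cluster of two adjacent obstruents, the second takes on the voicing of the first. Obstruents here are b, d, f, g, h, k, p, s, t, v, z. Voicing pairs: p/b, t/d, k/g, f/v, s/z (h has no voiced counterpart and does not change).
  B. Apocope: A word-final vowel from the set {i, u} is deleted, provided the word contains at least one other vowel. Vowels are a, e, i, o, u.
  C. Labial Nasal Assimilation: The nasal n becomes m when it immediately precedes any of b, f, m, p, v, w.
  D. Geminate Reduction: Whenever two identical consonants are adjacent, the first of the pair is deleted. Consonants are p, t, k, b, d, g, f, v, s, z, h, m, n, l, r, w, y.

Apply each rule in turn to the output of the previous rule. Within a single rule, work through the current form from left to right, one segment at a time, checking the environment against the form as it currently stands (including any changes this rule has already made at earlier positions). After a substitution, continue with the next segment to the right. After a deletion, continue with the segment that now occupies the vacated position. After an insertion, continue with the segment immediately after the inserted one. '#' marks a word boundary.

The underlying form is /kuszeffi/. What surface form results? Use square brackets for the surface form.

A Progressive Voicing Assimilation: [kuszeffi] → [kusseffi]
B Apocope: [kusseffi] → [kusseff]
C Labial Nasal Assimilation: no change — [kusseff]
D Geminate Reduction: [kusseff] → [kusef]

[kusef]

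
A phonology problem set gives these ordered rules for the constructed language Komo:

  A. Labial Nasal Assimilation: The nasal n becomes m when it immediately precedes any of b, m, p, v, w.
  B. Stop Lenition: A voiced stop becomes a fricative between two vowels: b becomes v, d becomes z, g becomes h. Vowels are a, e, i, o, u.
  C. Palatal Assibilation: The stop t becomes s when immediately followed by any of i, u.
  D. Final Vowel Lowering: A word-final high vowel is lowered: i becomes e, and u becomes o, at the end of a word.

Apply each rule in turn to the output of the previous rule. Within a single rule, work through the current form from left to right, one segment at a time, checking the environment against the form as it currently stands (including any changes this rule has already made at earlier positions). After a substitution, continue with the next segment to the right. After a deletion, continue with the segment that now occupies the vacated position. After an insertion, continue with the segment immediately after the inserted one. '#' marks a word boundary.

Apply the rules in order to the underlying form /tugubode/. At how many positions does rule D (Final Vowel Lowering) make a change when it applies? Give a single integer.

0

A Labial Nasal Assimilation: no change — [tugubode]
B Stop Lenition: [tugubode] → [tuhuvoze]
C Palatal Assibilation: [tuhuvoze] → [suhuvoze]
D Final Vowel Lowering: no change — [suhuvoze]
Rule D changed 0 position(s).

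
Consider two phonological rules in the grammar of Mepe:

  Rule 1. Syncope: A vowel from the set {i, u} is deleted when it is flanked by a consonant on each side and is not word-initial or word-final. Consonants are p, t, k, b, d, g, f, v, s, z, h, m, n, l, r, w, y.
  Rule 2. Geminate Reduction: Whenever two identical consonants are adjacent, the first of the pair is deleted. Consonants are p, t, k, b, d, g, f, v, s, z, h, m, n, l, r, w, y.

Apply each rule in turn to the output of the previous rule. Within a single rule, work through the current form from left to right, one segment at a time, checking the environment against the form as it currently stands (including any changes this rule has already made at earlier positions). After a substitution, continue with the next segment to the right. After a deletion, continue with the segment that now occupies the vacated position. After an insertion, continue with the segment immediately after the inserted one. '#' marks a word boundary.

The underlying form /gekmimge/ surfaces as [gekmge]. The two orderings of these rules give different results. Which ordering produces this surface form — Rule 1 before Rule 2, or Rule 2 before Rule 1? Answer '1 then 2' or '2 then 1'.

Order 1 then 2:
  1 Syncope: [gekmimge] → [gekmmge]
  2 Geminate Reduction: [gekmmge] → [gekmge]
  result: [gekmge]
Order 2 then 1:
  2 Geminate Reduction: no change — [gekmimge]
  1 Syncope: [gekmimge] → [gekmmge]
  result: [gekmmge]

1 then 2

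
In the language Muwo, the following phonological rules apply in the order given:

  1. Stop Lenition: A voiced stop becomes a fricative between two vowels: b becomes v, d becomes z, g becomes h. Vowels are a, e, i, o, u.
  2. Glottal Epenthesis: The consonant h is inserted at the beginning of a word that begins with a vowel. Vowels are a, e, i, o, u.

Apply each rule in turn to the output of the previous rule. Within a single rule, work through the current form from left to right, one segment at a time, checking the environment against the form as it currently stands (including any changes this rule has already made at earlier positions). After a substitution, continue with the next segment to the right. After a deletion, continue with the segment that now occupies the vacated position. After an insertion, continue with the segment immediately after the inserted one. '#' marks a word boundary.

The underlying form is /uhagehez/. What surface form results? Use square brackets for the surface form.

[huhahehez]

1 Stop Lenition: [uhagehez] → [uhahehez]
2 Glottal Epenthesis: [uhahehez] → [huhahehez]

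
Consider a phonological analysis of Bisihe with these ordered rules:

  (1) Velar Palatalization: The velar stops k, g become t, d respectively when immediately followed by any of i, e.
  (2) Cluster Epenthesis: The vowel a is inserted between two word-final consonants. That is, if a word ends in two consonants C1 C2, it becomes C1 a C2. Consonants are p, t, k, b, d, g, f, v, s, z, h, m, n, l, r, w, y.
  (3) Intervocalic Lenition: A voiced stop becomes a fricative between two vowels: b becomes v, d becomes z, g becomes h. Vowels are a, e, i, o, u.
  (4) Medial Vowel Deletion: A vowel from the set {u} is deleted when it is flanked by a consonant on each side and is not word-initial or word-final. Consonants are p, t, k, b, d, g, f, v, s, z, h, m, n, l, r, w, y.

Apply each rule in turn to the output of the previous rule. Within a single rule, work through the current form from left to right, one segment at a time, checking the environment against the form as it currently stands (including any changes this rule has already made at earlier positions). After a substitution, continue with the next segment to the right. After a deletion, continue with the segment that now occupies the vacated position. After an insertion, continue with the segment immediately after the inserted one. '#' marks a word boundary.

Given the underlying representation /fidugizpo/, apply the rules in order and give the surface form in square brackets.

[fizzizpo]

(1) Velar Palatalization: [fidugizpo] → [fidudizpo]
(2) Cluster Epenthesis: no change — [fidudizpo]
(3) Intervocalic Lenition: [fidudizpo] → [fizuzizpo]
(4) Medial Vowel Deletion: [fizuzizpo] → [fizzizpo]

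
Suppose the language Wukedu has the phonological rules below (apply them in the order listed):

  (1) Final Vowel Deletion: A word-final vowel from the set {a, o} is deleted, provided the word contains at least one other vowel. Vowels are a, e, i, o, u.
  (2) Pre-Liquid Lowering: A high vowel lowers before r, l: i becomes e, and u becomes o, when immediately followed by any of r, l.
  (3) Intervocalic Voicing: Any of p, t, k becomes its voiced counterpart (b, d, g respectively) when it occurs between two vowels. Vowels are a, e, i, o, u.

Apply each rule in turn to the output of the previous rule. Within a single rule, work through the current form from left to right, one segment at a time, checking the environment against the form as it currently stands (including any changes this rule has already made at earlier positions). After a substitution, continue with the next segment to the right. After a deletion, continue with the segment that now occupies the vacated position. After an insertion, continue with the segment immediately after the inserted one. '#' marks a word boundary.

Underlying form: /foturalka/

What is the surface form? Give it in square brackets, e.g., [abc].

[fodoralk]

(1) Final Vowel Deletion: [foturalka] → [foturalk]
(2) Pre-Liquid Lowering: [foturalk] → [fotoralk]
(3) Intervocalic Voicing: [fotoralk] → [fodoralk]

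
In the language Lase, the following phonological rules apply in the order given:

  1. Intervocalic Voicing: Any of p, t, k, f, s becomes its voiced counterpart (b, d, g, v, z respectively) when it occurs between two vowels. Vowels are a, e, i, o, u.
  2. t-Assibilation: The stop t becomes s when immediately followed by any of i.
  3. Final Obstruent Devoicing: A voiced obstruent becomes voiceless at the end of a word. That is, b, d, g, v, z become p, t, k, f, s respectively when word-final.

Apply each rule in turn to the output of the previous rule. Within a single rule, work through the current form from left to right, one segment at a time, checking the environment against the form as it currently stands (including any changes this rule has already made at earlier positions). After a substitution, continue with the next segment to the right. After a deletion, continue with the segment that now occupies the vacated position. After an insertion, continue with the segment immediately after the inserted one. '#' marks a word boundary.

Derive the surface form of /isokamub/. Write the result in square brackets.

[izogamup]

1 Intervocalic Voicing: [isokamub] → [izogamub]
2 t-Assibilation: no change — [izogamub]
3 Final Obstruent Devoicing: [izogamub] → [izogamup]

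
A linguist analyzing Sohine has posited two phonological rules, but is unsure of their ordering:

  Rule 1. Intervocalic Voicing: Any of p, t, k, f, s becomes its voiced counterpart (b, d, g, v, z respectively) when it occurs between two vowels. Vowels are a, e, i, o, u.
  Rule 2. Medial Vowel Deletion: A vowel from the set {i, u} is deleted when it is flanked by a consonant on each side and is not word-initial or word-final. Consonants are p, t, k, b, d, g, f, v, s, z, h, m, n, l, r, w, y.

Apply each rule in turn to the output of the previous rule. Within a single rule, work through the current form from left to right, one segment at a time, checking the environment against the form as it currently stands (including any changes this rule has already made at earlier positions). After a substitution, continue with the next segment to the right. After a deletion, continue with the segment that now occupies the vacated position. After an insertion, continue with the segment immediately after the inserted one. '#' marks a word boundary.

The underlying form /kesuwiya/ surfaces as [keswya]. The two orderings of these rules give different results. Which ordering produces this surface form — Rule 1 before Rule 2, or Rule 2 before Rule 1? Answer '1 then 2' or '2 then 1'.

2 then 1

Order 1 then 2:
  1 Intervocalic Voicing: [kesuwiya] → [kezuwiya]
  2 Medial Vowel Deletion: [kezuwiya] → [kezwya]
  result: [kezwya]
Order 2 then 1:
  2 Medial Vowel Deletion: [kesuwiya] → [keswya]
  1 Intervocalic Voicing: no change — [keswya]
  result: [keswya]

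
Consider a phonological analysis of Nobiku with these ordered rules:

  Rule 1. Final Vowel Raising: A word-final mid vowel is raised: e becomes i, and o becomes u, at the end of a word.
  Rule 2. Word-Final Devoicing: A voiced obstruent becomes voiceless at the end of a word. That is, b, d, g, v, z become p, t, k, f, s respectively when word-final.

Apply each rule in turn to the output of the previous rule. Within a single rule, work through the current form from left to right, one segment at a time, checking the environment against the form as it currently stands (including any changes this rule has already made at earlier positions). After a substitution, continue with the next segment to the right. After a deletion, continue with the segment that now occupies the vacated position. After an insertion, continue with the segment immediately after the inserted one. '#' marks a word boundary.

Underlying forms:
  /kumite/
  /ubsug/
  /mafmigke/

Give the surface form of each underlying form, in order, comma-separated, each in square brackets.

[kumiti], [ubsuk], [mafmigki]

/kumite/:
  Rule 1 Final Vowel Raising: [kumite] → [kumiti]
  Rule 2 Word-Final Devoicing: no change — [kumiti]
/ubsug/:
  Rule 1 Final Vowel Raising: no change — [ubsug]
  Rule 2 Word-Final Devoicing: [ubsug] → [ubsuk]
/mafmigke/:
  Rule 1 Final Vowel Raising: [mafmigke] → [mafmigki]
  Rule 2 Word-Final Devoicing: no change — [mafmigki]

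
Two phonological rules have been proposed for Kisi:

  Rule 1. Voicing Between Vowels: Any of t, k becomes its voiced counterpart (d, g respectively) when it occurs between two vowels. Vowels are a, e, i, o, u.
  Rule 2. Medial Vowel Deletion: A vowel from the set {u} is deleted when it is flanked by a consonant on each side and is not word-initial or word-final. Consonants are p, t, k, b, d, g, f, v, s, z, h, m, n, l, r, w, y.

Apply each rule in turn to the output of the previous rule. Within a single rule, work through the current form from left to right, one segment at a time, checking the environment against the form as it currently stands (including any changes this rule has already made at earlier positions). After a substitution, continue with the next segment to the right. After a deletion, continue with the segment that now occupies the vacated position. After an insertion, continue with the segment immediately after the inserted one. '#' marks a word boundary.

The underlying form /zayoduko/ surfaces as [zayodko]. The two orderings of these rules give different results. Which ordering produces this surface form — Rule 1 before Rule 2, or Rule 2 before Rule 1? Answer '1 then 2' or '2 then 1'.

Order 1 then 2:
  1 Voicing Between Vowels: [zayoduko] → [zayodugo]
  2 Medial Vowel Deletion: [zayodugo] → [zayodgo]
  result: [zayodgo]
Order 2 then 1:
  2 Medial Vowel Deletion: [zayoduko] → [zayodko]
  1 Voicing Between Vowels: no change — [zayodko]
  result: [zayodko]

2 then 1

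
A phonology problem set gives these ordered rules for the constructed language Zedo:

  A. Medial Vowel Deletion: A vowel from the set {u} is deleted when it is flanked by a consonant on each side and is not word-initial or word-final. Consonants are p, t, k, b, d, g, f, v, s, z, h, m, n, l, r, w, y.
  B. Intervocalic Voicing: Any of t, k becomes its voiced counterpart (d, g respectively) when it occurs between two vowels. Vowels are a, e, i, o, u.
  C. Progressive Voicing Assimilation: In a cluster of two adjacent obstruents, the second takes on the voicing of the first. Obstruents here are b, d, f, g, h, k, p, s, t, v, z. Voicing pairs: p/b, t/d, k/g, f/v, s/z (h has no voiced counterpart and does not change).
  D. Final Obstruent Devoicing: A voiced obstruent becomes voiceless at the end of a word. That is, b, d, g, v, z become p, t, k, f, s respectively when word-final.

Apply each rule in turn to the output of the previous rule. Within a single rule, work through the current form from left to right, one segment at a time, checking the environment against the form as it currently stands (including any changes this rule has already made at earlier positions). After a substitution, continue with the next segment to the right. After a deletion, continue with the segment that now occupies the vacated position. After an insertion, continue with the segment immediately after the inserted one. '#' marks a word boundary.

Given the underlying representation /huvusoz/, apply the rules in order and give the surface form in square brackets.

A Medial Vowel Deletion: [huvusoz] → [hvsoz]
B Intervocalic Voicing: no change — [hvsoz]
C Progressive Voicing Assimilation: [hvsoz] → [hfsoz]
D Final Obstruent Devoicing: [hfsoz] → [hfsos]

[hfsos]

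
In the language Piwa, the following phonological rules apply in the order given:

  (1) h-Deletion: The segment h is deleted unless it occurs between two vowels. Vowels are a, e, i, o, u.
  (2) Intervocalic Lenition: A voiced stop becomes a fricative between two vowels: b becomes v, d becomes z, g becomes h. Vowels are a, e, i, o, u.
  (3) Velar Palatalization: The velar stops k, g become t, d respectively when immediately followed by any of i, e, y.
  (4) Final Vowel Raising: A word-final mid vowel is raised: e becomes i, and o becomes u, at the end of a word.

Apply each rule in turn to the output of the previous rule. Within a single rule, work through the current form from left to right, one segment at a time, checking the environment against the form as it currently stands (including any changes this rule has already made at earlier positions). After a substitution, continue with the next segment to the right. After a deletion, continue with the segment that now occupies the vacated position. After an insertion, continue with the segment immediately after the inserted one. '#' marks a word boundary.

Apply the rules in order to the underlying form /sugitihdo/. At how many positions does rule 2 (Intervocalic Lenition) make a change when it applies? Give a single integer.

(1) h-Deletion: [sugitihdo] → [sugitido]
(2) Intervocalic Lenition: [sugitido] → [suhitizo]
(3) Velar Palatalization: no change — [suhitizo]
(4) Final Vowel Raising: [suhitizo] → [suhitizu]
Rule 2 changed 2 position(s).

2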